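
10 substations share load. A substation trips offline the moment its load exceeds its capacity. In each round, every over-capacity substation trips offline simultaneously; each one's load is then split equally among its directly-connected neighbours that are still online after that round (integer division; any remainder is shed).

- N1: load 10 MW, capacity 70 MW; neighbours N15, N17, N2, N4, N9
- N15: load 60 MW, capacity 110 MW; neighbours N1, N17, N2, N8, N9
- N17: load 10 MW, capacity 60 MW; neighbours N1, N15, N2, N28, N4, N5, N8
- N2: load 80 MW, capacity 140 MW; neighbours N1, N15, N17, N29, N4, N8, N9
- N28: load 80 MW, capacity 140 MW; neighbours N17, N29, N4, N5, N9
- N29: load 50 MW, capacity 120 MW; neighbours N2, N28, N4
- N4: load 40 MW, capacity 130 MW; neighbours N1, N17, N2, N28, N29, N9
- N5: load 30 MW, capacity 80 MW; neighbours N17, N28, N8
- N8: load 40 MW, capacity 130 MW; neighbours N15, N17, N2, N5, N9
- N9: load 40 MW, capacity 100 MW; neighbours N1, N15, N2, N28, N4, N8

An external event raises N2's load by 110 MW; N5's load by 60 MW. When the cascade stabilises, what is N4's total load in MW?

Round 1 — N2 at 190 > 140; N5 at 90 > 80. N2, N5 trip offline.
  N2 sheds 190 MW to N1, N15, N17, N29, N4, N8, N9: 27 each (1 lost).
    N1: 10+27 = 37 ≤ 70
    N15: 60+27 = 87 ≤ 110
    N17: 10+27 = 37 ≤ 60
    N29: 50+27 = 77 ≤ 120
    N4: 40+27 = 67 ≤ 130
    N8: 40+27 = 67 ≤ 130
    N9: 40+27 = 67 ≤ 100
  N5 sheds 90 MW to N17, N28, N8: 30 each.
    N17: 37+30 = 67 > 60
    N28: 80+30 = 110 ≤ 140
    N8: 67+30 = 97 ≤ 130
Round 2 — N17 trips offline.
  N17 sheds 67 MW to N1, N15, N28, N4, N8: 13 each (2 lost).
    N1: 37+13 = 50 ≤ 70
    N15: 87+13 = 100 ≤ 110
    N28: 110+13 = 123 ≤ 140
    N4: 67+13 = 80 ≤ 130
    N8: 97+13 = 110 ≤ 130
No further trips.

80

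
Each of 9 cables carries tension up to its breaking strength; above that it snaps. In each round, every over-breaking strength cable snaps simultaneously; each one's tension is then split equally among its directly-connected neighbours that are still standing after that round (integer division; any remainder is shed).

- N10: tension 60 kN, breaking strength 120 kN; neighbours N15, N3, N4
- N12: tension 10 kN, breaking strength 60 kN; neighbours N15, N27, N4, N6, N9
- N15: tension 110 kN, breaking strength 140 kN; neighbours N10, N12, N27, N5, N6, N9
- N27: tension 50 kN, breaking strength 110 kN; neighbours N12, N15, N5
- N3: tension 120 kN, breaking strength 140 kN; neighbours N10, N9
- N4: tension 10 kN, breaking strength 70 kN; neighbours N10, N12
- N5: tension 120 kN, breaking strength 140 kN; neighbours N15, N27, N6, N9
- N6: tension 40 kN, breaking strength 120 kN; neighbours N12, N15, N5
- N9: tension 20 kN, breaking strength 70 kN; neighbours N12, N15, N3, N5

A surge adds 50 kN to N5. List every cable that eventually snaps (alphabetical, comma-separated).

N10, N12, N15, N27, N3, N4, N5, N6, N9

Round 1 — N5 at 170 > 140. N5 snaps.
  N5 sheds 170 kN to N15, N27, N6, N9: 42 each (2 lost).
    N15: 110+42 = 152 > 140
    N27: 50+42 = 92 ≤ 110
    N6: 40+42 = 82 ≤ 120
    N9: 20+42 = 62 ≤ 70
Round 2 — N15 snaps.
  N15 sheds 152 kN to N10, N12, N27, N6, N9: 30 each (2 lost).
    N10: 60+30 = 90 ≤ 120
    N12: 10+30 = 40 ≤ 60
    N27: 92+30 = 122 > 110
    N6: 82+30 = 112 ≤ 120
    N9: 62+30 = 92 > 70
Round 3 — N27, N9 snap.
  N27 sheds 122 kN to N12: 122 each.
    N12: 40+122 = 162 > 60
  N9 sheds 92 kN to N12, N3: 46 each.
    N12: 162+46 = 208 > 60
    N3: 120+46 = 166 > 140
Round 4 — N12, N3 snap.
  N12 sheds 208 kN to N4, N6: 104 each.
    N4: 10+104 = 114 > 70
    N6: 112+104 = 216 > 120
  N3 sheds 166 kN to N10: 166 each.
    N10: 90+166 = 256 > 120
Round 5 — N10, N4, N6 snap.
  N10 sheds 256 kN: no online neighbours, lost.
  N4 sheds 114 kN: no online neighbours, lost.
  N6 sheds 216 kN: no online neighbours, lost.
No further breaks.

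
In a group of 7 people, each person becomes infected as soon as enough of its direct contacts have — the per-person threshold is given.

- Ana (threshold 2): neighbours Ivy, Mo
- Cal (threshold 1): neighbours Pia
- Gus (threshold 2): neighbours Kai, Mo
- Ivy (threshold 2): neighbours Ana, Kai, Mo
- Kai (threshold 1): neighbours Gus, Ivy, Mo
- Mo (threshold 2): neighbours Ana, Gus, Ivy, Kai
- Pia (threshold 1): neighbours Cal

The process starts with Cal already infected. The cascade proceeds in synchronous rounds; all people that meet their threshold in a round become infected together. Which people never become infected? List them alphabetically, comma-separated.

Round 1 — Cal becomes infected (initial).
Round 2 — checking thresholds:
  Pia: 1 of 1 neighbours ≥ 1, becomes infected.
Round 3 — no new infections; cascade stops.

Ana, Gus, Ivy, Kai, Mo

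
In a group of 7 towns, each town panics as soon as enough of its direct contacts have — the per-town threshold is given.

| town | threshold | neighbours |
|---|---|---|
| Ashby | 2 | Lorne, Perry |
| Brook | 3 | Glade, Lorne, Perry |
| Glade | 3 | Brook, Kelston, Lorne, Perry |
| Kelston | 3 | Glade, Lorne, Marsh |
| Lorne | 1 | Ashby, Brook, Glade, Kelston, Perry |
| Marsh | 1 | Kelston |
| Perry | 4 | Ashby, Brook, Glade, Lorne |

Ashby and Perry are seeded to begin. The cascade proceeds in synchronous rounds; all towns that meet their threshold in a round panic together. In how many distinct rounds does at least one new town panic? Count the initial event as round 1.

Round 1 — Ashby, Perry panic (initial).
Round 2 — checking thresholds:
  Brook: 1 of 3 neighbours < 3, holds.
  Glade: 1 of 4 neighbours < 3, holds.
  Lorne: 2 of 5 neighbours ≥ 1, panics.
Round 3 — no new panics; cascade stops.

2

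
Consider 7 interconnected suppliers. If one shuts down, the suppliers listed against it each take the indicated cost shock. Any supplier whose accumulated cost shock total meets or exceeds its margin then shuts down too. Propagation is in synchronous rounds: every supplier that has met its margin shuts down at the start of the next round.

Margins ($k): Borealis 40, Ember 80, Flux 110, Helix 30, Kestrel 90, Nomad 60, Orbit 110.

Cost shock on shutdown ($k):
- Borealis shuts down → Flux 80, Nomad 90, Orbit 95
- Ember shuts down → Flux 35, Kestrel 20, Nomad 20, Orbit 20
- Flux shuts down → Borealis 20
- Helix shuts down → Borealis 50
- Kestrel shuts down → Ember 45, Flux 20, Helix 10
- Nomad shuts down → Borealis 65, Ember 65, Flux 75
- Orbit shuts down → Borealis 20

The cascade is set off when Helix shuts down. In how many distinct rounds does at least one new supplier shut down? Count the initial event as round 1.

Round 1 — Helix shuts down (initial).
  Borealis: +50 → 50 ≥ 40
Round 2 — Borealis shuts down.
  Flux: +80 → 80 < 110
  Nomad: +90 → 90 ≥ 60
  Orbit: +95 → 95 < 110
Round 3 — Nomad shuts down.
  Ember: +65 → 65 < 80
  Flux: +75 → 155 ≥ 110
Round 4 — Flux shuts down.
No further shutdowns.

4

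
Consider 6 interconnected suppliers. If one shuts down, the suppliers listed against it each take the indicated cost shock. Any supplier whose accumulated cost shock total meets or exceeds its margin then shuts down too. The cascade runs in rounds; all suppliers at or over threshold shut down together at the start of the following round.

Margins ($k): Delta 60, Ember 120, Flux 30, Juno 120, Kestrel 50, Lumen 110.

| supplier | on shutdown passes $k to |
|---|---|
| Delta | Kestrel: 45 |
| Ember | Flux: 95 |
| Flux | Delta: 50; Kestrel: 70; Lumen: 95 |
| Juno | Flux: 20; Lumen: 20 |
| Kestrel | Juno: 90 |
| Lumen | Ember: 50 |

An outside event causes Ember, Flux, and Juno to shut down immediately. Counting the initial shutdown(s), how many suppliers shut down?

Round 1 — Ember, Flux, Juno shut down (initial).
  Delta: +50 → 50 < 60
  Kestrel: +70 → 70 ≥ 50
  Lumen: +95+20 → 115 ≥ 110
Round 2 — Kestrel, Lumen shut down.
No further shutdowns.

5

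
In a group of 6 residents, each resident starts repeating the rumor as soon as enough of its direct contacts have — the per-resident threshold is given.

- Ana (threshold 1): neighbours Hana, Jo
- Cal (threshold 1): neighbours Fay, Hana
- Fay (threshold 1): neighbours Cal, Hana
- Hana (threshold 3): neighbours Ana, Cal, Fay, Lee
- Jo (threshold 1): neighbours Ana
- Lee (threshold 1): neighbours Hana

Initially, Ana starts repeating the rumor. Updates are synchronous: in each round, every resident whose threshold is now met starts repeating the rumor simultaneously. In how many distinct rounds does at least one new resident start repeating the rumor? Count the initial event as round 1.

2

Round 1 — Ana starts repeating the rumor (initial).
Round 2 — checking thresholds:
  Hana: 1 of 4 neighbours < 3, not yet.
  Jo: 1 of 1 neighbours ≥ 1, starts repeating the rumor.
Round 3 — no new spreads; cascade stops.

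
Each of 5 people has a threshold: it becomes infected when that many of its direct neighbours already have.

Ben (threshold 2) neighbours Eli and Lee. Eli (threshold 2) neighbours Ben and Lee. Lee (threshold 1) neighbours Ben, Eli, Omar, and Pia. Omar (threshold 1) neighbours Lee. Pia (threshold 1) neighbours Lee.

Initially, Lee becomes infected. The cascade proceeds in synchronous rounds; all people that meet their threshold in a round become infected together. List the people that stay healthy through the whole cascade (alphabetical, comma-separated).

Ben, Eli

Round 1 — Lee becomes infected (initial).
Round 2 — checking thresholds:
  Ben: 1 of 2 neighbours < 2, holds.
  Eli: 1 of 2 neighbours < 2, holds.
  Omar: 1 of 1 neighbours ≥ 1, becomes infected.
  Pia: 1 of 1 neighbours ≥ 1, becomes infected.
Round 3 — no new infections; cascade stops.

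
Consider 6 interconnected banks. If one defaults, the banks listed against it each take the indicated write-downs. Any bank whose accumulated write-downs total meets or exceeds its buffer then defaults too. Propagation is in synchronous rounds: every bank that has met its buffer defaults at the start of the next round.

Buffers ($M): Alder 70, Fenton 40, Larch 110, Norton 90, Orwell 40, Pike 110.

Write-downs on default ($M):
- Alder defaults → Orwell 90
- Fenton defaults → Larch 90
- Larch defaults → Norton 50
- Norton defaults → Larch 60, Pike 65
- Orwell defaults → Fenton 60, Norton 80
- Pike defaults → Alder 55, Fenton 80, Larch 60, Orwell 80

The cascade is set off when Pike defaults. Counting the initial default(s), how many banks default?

5

Round 1 — Pike defaults (initial).
  Alder: +55 → 55 < 70
  Fenton: +80 → 80 ≥ 40
  Larch: +60 → 60 < 110
  Orwell: +80 → 80 ≥ 40
Round 2 — Fenton, Orwell default.
  Larch: +90 → 150 ≥ 110
  Norton: +80 → 80 < 90
Round 3 — Larch defaults.
  Norton: +50 → 130 ≥ 90
Round 4 — Norton defaults.
No further defaults.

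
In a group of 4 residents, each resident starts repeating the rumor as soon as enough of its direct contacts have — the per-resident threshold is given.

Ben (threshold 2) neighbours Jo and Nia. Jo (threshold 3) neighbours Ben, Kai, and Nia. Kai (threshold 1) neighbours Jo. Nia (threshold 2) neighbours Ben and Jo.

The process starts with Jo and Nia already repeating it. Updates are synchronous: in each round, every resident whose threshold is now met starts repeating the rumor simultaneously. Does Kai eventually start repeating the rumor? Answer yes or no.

Round 1 — Jo, Nia start repeating the rumor (initial).
Round 2 — checking thresholds:
  Ben: 2 of 2 neighbours ≥ 2, starts repeating the rumor.
  Kai: 1 of 1 neighbours ≥ 1, starts repeating the rumor.
Round 3 — no new spreads; cascade stops.

yes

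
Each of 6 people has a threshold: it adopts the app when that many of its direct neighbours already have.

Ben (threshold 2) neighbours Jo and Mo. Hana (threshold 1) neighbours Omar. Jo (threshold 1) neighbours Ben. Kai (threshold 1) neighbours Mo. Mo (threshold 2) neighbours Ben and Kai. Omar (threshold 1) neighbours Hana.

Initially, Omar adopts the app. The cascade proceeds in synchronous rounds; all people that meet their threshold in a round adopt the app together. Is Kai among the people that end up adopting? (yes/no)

no

Round 1 — Omar adopts the app (initial).
Round 2 — checking thresholds:
  Hana: 1 of 1 neighbours ≥ 1, adopts the app.
Round 3 — no new adoptions; cascade stops.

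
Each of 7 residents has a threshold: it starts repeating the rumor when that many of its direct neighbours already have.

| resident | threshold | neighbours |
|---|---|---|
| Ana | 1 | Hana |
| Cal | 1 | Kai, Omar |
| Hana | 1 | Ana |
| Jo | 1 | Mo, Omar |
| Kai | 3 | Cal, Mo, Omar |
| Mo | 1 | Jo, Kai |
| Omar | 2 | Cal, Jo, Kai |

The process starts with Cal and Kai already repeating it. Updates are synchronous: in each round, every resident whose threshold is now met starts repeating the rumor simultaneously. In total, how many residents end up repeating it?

5

Round 1 — Cal, Kai start repeating the rumor (initial).
Round 2 — checking thresholds:
  Mo: 1 of 2 neighbours ≥ 1, starts repeating the rumor.
  Omar: 2 of 3 neighbours ≥ 2, starts repeating the rumor.
Round 3 — checking thresholds:
  Jo: 2 of 2 neighbours ≥ 1, starts repeating the rumor.
Round 4 — no new spreads; cascade stops.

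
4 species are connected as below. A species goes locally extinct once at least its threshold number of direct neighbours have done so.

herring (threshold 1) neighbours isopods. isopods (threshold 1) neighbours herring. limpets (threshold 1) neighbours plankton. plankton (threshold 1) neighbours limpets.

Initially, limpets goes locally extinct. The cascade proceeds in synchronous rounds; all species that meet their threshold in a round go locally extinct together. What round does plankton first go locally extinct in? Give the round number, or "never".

Round 1 — limpets goes locally extinct (initial).
Round 2 — checking thresholds:
  plankton: 1 of 1 neighbours ≥ 1, goes locally extinct.
Round 3 — no new extinctions; cascade stops.

2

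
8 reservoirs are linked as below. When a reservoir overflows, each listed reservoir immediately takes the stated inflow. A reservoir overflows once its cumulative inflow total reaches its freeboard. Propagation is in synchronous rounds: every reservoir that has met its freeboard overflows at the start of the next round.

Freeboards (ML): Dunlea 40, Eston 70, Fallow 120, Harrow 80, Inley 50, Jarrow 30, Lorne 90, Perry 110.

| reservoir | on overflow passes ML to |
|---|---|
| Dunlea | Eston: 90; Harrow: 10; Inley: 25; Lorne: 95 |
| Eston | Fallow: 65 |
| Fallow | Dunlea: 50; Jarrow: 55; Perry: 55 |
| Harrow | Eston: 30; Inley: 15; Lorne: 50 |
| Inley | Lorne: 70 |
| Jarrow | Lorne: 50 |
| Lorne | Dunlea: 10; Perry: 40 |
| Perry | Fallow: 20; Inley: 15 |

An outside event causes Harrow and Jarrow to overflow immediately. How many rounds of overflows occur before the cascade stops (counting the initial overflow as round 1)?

2

Round 1 — Harrow, Jarrow overflow (initial).
  Eston: +30 → 30 < 70
  Inley: +15 → 15 < 50
  Lorne: +50+50 → 100 ≥ 90
Round 2 — Lorne overflows.
  Dunlea: +10 → 10 < 40
  Perry: +40 → 40 < 110
No further overflows.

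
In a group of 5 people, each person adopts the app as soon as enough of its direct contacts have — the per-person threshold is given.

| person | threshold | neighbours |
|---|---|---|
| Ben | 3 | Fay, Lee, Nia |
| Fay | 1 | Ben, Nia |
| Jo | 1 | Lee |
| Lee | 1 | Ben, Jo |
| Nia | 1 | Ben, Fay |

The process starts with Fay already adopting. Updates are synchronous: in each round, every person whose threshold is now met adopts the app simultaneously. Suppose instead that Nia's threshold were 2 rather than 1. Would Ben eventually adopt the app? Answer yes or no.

With Nia's threshold at 2:
Round 1 — Fay adopts the app (initial).
Round 2 — no new adoptions; cascade stops.

no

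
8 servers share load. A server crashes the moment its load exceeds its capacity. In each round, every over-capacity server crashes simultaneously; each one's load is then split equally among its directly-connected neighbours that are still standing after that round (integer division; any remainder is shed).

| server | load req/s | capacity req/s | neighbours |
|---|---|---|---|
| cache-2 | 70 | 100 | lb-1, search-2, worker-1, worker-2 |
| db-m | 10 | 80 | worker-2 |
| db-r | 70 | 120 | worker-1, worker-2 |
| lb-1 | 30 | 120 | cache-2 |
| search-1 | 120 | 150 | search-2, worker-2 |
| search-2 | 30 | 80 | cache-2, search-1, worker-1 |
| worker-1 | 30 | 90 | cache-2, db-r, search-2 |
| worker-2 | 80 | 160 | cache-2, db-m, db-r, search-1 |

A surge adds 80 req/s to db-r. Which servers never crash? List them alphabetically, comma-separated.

lb-1

Round 1 — db-r at 150 > 120. db-r crashes.
  db-r sheds 150 req/s to worker-1, worker-2: 75 each.
    worker-1: 30+75 = 105 > 90
    worker-2: 80+75 = 155 ≤ 160
Round 2 — worker-1 crashes.
  worker-1 sheds 105 req/s to cache-2, search-2: 52 each (1 lost).
    cache-2: 70+52 = 122 > 100
    search-2: 30+52 = 82 > 80
Round 3 — cache-2, search-2 crash.
  cache-2 sheds 122 req/s to lb-1, worker-2: 61 each.
    lb-1: 30+61 = 91 ≤ 120
    worker-2: 155+61 = 216 > 160
  search-2 sheds 82 req/s to search-1: 82 each.
    search-1: 120+82 = 202 > 150
Round 4 — search-1, worker-2 crash.
  search-1 sheds 202 req/s: no online neighbours, lost.
  worker-2 sheds 216 req/s to db-m: 216 each.
    db-m: 10+216 = 226 > 80
Round 5 — db-m crashes.
  db-m sheds 226 req/s: no online neighbours, lost.
No further crashes.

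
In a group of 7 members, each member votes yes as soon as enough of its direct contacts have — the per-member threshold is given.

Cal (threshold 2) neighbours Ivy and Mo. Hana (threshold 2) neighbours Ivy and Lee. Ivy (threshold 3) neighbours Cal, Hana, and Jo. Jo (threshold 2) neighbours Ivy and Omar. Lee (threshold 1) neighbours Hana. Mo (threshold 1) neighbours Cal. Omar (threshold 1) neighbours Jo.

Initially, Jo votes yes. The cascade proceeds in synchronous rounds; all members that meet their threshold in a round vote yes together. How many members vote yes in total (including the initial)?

Round 1 — Jo votes yes (initial).
Round 2 — checking thresholds:
  Ivy: 1 of 3 neighbours < 3, holds.
  Omar: 1 of 1 neighbours ≥ 1, votes yes.
Round 3 — no new yes votes; cascade stops.

2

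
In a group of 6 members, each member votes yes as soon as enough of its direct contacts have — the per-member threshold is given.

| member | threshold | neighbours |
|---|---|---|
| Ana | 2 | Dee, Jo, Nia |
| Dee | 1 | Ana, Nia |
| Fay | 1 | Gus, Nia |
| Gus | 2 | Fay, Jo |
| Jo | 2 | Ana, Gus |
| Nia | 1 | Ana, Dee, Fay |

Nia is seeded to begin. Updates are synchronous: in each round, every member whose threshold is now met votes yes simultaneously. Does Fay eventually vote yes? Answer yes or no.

yes

Round 1 — Nia votes yes (initial).
Round 2 — checking thresholds:
  Ana: 1 of 3 neighbours < 2, below threshold.
  Dee: 1 of 2 neighbours ≥ 1, votes yes.
  Fay: 1 of 2 neighbours ≥ 1, votes yes.
Round 3 — checking thresholds:
  Ana: 2 of 3 neighbours ≥ 2, votes yes.
  Gus: 1 of 2 neighbours < 2, below threshold.
Round 4 — no new yes votes; cascade stops.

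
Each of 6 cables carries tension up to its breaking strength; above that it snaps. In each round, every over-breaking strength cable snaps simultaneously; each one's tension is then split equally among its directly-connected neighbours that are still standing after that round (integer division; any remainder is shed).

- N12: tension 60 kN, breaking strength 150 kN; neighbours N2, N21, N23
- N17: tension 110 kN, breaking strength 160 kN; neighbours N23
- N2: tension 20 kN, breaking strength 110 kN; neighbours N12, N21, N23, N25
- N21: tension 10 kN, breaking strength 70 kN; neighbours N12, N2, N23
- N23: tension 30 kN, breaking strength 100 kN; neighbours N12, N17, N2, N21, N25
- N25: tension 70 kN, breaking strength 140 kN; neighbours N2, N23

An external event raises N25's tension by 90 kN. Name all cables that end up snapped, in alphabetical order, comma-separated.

Round 1 — N25 at 160 > 140. N25 snaps.
  N25 sheds 160 kN to N2, N23: 80 each.
    N2: 20+80 = 100 ≤ 110
    N23: 30+80 = 110 > 100
Round 2 — N23 snaps.
  N23 sheds 110 kN to N12, N17, N2, N21: 27 each (2 lost).
    N12: 60+27 = 87 ≤ 150
    N17: 110+27 = 137 ≤ 160
    N2: 100+27 = 127 > 110
    N21: 10+27 = 37 ≤ 70
Round 3 — N2 snaps.
  N2 sheds 127 kN to N12, N21: 63 each (1 lost).
    N12: 87+63 = 150 ≤ 150
    N21: 37+63 = 100 > 70
Round 4 — N21 snaps.
  N21 sheds 100 kN to N12: 100 each.
    N12: 150+100 = 250 > 150
Round 5 — N12 snaps.
  N12 sheds 250 kN: no online neighbours, lost.
No further breaks.

N12, N2, N21, N23, N25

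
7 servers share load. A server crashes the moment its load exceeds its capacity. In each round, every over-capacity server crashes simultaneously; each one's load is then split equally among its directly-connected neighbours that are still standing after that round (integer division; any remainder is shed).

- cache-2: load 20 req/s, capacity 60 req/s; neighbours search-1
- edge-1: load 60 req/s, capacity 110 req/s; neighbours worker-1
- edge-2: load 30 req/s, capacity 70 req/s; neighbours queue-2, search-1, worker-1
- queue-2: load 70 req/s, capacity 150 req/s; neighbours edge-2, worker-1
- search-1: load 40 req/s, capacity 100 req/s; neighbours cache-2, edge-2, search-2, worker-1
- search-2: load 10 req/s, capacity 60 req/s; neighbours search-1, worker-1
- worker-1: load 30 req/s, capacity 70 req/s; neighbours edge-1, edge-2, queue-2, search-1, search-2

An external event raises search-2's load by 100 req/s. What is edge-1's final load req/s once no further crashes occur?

81

Round 1 — search-2 at 110 > 60. search-2 crashes.
  search-2 sheds 110 req/s to search-1, worker-1: 55 each.
    search-1: 40+55 = 95 ≤ 100
    worker-1: 30+55 = 85 > 70
Round 2 — worker-1 crashes.
  worker-1 sheds 85 req/s to edge-1, edge-2, queue-2, search-1: 21 each (1 lost).
    edge-1: 60+21 = 81 ≤ 110
    edge-2: 30+21 = 51 ≤ 70
    queue-2: 70+21 = 91 ≤ 150
    search-1: 95+21 = 116 > 100
Round 3 — search-1 crashes.
  search-1 sheds 116 req/s to cache-2, edge-2: 58 each.
    cache-2: 20+58 = 78 > 60
    edge-2: 51+58 = 109 > 70
Round 4 — cache-2, edge-2 crash.
  cache-2 sheds 78 req/s: no online neighbours, lost.
  edge-2 sheds 109 req/s to queue-2: 109 each.
    queue-2: 91+109 = 200 > 150
Round 5 — queue-2 crashes.
  queue-2 sheds 200 req/s: no online neighbours, lost.
No further crashes.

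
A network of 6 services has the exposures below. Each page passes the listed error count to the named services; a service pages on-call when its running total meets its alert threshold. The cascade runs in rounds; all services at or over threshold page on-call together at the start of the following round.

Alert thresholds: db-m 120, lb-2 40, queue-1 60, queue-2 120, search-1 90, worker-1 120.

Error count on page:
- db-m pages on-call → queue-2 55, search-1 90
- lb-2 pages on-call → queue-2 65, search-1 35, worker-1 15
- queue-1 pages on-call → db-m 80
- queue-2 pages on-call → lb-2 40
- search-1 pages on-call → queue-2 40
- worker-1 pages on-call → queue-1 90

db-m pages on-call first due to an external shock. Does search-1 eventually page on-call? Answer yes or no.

Round 1 — db-m pages on-call (initial).
  queue-2: +55 → 55 < 120
  search-1: +90 → 90 ≥ 90
Round 2 — search-1 pages on-call.
  queue-2: +40 → 95 < 120
No further pages.

yes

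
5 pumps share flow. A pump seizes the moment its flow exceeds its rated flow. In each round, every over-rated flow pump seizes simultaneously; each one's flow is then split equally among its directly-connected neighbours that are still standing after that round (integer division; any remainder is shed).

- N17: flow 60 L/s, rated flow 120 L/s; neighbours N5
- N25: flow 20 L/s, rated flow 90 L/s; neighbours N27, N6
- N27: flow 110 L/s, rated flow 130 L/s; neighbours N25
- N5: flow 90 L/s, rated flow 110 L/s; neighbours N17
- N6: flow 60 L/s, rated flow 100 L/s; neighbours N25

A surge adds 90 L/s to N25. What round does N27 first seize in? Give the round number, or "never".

2

Round 1 — N25 at 110 > 90. N25 seizes.
  N25 sheds 110 L/s to N27, N6: 55 each.
    N27: 110+55 = 165 > 130
    N6: 60+55 = 115 > 100
Round 2 — N27, N6 seize.
  N27 sheds 165 L/s: no online neighbours, lost.
  N6 sheds 115 L/s: no online neighbours, lost.
No further seizures.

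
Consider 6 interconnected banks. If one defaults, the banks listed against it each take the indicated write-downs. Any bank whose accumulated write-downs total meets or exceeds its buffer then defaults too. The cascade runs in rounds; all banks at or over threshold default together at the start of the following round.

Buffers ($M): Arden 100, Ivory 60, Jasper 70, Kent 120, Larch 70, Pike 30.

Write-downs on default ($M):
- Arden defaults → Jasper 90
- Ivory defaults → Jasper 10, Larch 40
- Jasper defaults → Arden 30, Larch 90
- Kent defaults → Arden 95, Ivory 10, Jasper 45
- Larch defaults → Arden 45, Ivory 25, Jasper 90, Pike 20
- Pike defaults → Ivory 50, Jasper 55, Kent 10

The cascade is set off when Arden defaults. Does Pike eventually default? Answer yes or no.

Round 1 — Arden defaults (initial).
  Jasper: +90 → 90 ≥ 70
Round 2 — Jasper defaults.
  Larch: +90 → 90 ≥ 70
Round 3 — Larch defaults.
  Ivory: +25 → 25 < 60
  Pike: +20 → 20 < 30
No further defaults.

no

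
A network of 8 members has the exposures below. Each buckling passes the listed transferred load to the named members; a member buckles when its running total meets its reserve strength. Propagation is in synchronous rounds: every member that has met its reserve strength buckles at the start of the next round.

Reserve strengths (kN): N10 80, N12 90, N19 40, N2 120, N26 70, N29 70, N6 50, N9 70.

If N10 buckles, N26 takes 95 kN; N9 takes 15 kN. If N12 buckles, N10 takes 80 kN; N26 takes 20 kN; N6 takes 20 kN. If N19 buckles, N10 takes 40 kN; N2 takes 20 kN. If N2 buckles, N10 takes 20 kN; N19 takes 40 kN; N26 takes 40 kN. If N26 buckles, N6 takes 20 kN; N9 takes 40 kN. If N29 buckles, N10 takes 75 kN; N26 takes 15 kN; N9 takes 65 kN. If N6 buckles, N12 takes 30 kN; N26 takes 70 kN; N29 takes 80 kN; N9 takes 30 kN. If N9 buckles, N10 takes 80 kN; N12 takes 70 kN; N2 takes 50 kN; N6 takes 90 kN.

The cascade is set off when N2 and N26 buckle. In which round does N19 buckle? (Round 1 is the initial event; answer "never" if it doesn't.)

2

Round 1 — N2, N26 buckle (initial).
  N10: +20 → 20 < 80
  N19: +40 → 40 ≥ 40
  N6: +20 → 20 < 50
  N9: +40 → 40 < 70
Round 2 — N19 buckles.
  N10: +40 → 60 < 80
No further bucklings.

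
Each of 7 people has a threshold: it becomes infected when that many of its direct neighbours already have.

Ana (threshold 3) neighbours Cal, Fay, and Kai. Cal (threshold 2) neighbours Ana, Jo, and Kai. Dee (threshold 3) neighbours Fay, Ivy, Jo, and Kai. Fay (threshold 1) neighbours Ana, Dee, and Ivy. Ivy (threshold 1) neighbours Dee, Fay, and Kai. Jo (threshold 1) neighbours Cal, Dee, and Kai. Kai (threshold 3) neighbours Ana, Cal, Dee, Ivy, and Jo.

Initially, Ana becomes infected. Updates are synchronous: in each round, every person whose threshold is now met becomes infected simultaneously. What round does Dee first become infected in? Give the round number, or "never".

never

Round 1 — Ana becomes infected (initial).
Round 2 — checking thresholds:
  Cal: 1 of 3 neighbours < 2, holds.
  Fay: 1 of 3 neighbours ≥ 1, becomes infected.
  Kai: 1 of 5 neighbours < 3, holds.
Round 3 — checking thresholds:
  Cal: 1 of 3 neighbours < 2, holds.
  Dee: 1 of 4 neighbours < 3, holds.
  Ivy: 1 of 3 neighbours ≥ 1, becomes infected.
  Kai: 1 of 5 neighbours < 3, holds.
Round 4 — no new infections; cascade stops.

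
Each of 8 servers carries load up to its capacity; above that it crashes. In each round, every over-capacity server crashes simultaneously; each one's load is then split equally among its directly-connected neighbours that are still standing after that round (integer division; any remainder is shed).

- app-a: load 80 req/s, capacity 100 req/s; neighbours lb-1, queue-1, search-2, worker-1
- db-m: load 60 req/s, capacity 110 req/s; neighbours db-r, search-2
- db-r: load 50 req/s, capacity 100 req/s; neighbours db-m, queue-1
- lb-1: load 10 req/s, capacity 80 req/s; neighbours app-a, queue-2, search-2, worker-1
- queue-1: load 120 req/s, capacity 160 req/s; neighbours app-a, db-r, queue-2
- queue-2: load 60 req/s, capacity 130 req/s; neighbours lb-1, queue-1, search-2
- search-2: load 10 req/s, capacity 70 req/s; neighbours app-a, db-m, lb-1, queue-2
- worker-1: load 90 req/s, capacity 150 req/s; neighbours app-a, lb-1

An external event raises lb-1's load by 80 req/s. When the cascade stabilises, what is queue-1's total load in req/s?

Round 1 — lb-1 at 90 > 80. lb-1 crashes.
  lb-1 sheds 90 req/s to app-a, queue-2, search-2, worker-1: 22 each (2 lost).
    app-a: 80+22 = 102 > 100
    queue-2: 60+22 = 82 ≤ 130
    search-2: 10+22 = 32 ≤ 70
    worker-1: 90+22 = 112 ≤ 150
Round 2 — app-a crashes.
  app-a sheds 102 req/s to queue-1, search-2, worker-1: 34 each.
    queue-1: 120+34 = 154 ≤ 160
    search-2: 32+34 = 66 ≤ 70
    worker-1: 112+34 = 146 ≤ 150
No further crashes.

154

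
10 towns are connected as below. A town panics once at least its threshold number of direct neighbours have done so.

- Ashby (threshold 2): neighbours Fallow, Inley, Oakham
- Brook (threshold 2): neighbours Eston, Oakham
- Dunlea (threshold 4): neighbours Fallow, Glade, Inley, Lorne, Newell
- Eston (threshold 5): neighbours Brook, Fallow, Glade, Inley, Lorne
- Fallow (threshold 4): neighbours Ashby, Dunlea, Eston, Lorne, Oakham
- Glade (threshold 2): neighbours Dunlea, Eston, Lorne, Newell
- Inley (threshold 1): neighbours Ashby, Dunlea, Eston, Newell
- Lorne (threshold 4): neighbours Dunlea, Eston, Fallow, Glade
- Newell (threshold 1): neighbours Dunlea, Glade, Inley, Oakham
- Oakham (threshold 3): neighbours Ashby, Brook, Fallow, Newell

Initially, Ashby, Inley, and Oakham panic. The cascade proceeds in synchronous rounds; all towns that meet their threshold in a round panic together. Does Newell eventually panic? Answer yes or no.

yes

Round 1 — Ashby, Inley, Oakham panic (initial).
Round 2 — checking thresholds:
  Brook: 1 of 2 neighbours < 2, holds.
  Dunlea: 1 of 5 neighbours < 4, holds.
  Eston: 1 of 5 neighbours < 5, holds.
  Fallow: 2 of 5 neighbours < 4, holds.
  Newell: 2 of 4 neighbours ≥ 1, panics.
Round 3 — no new panics; cascade stops.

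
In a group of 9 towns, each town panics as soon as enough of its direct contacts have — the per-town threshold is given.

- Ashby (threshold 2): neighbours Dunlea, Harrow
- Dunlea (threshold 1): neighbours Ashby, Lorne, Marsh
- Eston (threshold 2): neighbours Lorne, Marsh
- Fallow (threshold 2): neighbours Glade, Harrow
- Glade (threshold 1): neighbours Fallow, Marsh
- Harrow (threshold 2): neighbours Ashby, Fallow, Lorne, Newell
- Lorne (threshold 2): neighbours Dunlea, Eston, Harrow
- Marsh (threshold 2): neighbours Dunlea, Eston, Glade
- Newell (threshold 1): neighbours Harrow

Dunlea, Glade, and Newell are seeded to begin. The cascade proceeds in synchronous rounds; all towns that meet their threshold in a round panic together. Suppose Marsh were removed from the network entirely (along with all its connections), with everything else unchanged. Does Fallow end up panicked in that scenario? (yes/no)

no

With Marsh removed:
Round 1 — Dunlea, Glade, Newell panic (initial).
Round 2 — no new panics; cascade stops.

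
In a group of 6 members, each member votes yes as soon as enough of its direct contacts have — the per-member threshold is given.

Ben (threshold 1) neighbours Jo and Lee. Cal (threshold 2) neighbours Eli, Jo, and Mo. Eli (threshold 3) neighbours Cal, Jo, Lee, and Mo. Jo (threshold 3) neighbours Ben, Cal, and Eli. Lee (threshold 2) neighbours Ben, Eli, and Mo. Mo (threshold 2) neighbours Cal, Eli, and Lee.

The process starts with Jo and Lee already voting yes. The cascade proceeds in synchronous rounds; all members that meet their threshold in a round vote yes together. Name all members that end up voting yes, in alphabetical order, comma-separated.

Ben, Jo, Lee

Round 1 — Jo, Lee vote yes (initial).
Round 2 — checking thresholds:
  Ben: 2 of 2 neighbours ≥ 1, votes yes.
  Cal: 1 of 3 neighbours < 2, holds.
  Eli: 2 of 4 neighbours < 3, holds.
  Mo: 1 of 3 neighbours < 2, holds.
Round 3 — no new yes votes; cascade stops.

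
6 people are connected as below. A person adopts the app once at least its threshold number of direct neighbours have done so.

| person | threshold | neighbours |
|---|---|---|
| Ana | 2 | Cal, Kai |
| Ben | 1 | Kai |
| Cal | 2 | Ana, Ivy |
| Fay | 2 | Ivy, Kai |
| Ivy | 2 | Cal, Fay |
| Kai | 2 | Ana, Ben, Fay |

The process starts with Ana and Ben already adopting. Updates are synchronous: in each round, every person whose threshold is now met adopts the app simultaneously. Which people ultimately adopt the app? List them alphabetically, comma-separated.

Round 1 — Ana, Ben adopt the app (initial).
Round 2 — checking thresholds:
  Cal: 1 of 2 neighbours < 2, not yet.
  Kai: 2 of 3 neighbours ≥ 2, adopts the app.
Round 3 — no new adoptions; cascade stops.

Ana, Ben, Kai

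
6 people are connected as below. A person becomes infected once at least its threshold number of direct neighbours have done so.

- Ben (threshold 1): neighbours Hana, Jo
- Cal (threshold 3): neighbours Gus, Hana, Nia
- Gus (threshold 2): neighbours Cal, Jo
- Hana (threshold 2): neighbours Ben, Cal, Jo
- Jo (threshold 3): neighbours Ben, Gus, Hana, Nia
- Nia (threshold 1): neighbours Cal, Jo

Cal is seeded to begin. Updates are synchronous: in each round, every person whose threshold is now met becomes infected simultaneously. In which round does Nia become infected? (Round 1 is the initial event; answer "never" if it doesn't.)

Round 1 — Cal becomes infected (initial).
Round 2 — checking thresholds:
  Gus: 1 of 2 neighbours < 2, holds.
  Hana: 1 of 3 neighbours < 2, holds.
  Nia: 1 of 2 neighbours ≥ 1, becomes infected.
Round 3 — no new infections; cascade stops.

2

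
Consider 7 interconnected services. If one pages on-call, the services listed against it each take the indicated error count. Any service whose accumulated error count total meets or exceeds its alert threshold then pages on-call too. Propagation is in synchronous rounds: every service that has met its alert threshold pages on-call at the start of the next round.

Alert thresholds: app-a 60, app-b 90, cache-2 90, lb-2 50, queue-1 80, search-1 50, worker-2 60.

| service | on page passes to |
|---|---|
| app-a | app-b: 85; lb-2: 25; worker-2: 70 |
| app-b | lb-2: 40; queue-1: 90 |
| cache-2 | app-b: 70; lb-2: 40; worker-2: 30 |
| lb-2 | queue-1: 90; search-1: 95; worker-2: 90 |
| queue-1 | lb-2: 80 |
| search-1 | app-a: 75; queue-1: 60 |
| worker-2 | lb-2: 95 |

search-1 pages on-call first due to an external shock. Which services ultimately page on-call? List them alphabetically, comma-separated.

Round 1 — search-1 pages on-call (initial).
  app-a: +75 → 75 ≥ 60
  queue-1: +60 → 60 < 80
Round 2 — app-a pages on-call.
  app-b: +85 → 85 < 90
  lb-2: +25 → 25 < 50
  worker-2: +70 → 70 ≥ 60
Round 3 — worker-2 pages on-call.
  lb-2: +95 → 120 ≥ 50
Round 4 — lb-2 pages on-call.
  queue-1: +90 → 150 ≥ 80
Round 5 — queue-1 pages on-call.
No further pages.

app-a, lb-2, queue-1, search-1, worker-2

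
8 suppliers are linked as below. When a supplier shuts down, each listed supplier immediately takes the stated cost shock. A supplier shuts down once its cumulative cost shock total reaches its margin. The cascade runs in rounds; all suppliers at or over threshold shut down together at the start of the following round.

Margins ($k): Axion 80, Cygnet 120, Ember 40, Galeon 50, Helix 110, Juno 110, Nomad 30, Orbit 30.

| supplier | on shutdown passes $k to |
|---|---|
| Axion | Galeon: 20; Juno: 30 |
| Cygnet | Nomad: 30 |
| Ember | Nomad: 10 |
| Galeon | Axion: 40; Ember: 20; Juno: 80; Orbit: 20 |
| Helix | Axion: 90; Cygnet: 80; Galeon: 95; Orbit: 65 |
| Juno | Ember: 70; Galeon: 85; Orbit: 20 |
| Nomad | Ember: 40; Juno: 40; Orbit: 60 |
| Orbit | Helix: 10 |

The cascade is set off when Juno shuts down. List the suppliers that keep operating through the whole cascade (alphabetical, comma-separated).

Axion, Cygnet, Helix, Nomad

Round 1 — Juno shuts down (initial).
  Ember: +70 → 70 ≥ 40
  Galeon: +85 → 85 ≥ 50
  Orbit: +20 → 20 < 30
Round 2 — Ember, Galeon shut down.
  Axion: +40 → 40 < 80
  Nomad: +10 → 10 < 30
  Orbit: +20 → 40 ≥ 30
Round 3 — Orbit shuts down.
  Helix: +10 → 10 < 110
No further shutdowns.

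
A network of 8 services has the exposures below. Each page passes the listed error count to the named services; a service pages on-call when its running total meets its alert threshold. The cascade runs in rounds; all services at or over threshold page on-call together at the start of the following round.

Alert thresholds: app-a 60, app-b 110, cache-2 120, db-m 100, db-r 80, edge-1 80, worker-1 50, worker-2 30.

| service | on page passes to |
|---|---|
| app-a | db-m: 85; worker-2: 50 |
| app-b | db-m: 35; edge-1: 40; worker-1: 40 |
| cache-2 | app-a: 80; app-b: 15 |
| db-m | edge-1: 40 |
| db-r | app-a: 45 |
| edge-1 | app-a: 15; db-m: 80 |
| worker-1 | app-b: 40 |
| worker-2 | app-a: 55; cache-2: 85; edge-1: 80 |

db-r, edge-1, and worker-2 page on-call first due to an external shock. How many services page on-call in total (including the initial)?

Round 1 — db-r, edge-1, worker-2 page on-call (initial).
  app-a: +45+15+55 → 115 ≥ 60
  cache-2: +85 → 85 < 120
  db-m: +80 → 80 < 100
Round 2 — app-a pages on-call.
  db-m: +85 → 165 ≥ 100
Round 3 — db-m pages on-call.
No further pages.

5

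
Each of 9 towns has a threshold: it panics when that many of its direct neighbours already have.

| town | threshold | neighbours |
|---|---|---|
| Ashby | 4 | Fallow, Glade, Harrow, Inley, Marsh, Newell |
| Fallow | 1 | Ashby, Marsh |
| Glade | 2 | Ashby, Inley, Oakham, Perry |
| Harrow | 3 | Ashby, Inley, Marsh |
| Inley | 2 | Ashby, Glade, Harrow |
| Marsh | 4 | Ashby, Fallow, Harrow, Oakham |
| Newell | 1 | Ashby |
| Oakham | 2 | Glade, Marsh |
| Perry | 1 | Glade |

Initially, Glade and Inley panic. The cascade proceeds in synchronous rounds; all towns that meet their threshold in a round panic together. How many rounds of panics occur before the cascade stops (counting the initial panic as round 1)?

Round 1 — Glade, Inley panic (initial).
Round 2 — checking thresholds:
  Ashby: 2 of 6 neighbours < 4, holds.
  Harrow: 1 of 3 neighbours < 3, holds.
  Oakham: 1 of 2 neighbours < 2, holds.
  Perry: 1 of 1 neighbours ≥ 1, panics.
Round 3 — no new panics; cascade stops.

2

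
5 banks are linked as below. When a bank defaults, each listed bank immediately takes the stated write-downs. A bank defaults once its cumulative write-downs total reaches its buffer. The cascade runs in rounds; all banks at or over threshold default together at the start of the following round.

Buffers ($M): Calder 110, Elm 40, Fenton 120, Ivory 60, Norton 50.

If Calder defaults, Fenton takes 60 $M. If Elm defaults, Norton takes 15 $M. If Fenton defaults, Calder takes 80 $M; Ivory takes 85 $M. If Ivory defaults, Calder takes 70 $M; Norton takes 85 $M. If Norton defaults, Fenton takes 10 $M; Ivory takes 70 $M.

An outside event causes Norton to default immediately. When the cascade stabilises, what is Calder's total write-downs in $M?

70

Round 1 — Norton defaults (initial).
  Fenton: +10 → 10 < 120
  Ivory: +70 → 70 ≥ 60
Round 2 — Ivory defaults.
  Calder: +70 → 70 < 110
No further defaults.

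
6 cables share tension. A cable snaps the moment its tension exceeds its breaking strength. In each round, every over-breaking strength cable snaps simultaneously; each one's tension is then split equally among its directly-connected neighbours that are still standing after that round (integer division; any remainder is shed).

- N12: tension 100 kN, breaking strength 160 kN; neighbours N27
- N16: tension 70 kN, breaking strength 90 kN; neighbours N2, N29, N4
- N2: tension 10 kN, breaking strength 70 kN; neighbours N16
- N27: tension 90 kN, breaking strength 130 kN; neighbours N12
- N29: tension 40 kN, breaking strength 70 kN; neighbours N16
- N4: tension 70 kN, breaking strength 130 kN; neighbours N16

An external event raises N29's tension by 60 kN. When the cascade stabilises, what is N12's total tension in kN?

Round 1 — N29 at 100 > 70. N29 snaps.
  N29 sheds 100 kN to N16: 100 each.
    N16: 70+100 = 170 > 90
Round 2 — N16 snaps.
  N16 sheds 170 kN to N2, N4: 85 each.
    N2: 10+85 = 95 > 70
    N4: 70+85 = 155 > 130
Round 3 — N2, N4 snap.
  N2 sheds 95 kN: no online neighbours, lost.
  N4 sheds 155 kN: no online neighbours, lost.
No further breaks.

100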